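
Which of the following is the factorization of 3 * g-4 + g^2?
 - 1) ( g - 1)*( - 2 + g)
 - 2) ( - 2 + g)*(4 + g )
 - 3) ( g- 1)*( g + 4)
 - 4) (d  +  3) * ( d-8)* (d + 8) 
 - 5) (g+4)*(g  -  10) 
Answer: 3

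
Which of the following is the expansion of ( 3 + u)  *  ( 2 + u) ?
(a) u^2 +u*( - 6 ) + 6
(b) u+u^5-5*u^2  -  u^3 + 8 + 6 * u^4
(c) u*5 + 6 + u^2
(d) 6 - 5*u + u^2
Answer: c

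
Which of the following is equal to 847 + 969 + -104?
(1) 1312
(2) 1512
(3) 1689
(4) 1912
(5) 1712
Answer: 5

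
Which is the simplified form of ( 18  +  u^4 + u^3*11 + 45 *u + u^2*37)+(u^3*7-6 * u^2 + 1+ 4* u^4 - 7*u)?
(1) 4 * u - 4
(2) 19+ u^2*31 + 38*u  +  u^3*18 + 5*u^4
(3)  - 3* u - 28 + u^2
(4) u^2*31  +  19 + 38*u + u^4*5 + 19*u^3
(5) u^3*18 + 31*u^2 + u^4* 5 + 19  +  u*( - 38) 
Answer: 2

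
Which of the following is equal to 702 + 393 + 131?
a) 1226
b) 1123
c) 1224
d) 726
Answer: a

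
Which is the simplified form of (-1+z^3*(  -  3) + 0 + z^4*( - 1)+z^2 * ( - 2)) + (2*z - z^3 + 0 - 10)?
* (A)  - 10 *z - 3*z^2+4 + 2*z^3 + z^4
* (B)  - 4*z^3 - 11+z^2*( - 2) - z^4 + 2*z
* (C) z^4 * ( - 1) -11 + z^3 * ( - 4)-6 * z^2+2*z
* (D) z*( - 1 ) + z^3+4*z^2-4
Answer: B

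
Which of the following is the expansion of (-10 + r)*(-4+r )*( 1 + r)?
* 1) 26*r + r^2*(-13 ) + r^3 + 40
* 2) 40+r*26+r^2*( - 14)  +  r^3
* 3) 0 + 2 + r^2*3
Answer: 1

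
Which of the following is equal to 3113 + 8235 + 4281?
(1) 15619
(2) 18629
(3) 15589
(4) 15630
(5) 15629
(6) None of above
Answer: 5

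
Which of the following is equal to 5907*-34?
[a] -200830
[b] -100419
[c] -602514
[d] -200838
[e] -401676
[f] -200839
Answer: d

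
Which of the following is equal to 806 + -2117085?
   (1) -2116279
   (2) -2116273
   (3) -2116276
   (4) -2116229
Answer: 1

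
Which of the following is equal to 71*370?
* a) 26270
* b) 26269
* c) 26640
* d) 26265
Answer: a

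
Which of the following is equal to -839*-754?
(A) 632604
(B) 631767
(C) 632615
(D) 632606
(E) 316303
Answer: D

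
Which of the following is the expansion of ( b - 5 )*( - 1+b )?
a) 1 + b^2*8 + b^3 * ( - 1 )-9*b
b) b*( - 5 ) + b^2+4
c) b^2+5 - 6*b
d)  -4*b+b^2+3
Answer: c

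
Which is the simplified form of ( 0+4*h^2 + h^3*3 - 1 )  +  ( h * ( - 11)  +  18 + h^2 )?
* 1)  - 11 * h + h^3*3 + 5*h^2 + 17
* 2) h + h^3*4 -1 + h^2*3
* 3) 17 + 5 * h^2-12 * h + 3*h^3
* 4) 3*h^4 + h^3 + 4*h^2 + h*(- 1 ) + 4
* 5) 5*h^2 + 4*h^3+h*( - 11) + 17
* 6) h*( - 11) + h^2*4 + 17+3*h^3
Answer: 1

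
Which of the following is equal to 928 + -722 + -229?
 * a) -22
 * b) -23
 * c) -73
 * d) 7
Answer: b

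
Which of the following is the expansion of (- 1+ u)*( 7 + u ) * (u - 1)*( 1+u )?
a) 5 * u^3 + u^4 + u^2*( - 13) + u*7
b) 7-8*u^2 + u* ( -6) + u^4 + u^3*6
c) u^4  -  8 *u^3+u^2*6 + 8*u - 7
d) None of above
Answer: b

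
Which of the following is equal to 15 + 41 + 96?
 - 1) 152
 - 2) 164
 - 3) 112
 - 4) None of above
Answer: 1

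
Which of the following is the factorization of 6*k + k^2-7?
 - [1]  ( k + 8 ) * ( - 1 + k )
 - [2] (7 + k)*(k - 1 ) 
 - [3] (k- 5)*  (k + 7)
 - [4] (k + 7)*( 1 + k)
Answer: 2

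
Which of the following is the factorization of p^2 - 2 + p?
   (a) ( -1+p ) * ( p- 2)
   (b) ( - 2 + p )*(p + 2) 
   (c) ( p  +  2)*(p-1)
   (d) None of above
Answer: c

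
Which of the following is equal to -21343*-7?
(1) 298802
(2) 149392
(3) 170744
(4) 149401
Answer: 4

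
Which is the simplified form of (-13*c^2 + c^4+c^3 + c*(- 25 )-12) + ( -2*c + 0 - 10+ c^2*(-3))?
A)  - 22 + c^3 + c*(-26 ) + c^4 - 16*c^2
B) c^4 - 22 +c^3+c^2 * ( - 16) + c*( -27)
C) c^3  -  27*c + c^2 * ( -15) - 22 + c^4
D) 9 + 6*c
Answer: B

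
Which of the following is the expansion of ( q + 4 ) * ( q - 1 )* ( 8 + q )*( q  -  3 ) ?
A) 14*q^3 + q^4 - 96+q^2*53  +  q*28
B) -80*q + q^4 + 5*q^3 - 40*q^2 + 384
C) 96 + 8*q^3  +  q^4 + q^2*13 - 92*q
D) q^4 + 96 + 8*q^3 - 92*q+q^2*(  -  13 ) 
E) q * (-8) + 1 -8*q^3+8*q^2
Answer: D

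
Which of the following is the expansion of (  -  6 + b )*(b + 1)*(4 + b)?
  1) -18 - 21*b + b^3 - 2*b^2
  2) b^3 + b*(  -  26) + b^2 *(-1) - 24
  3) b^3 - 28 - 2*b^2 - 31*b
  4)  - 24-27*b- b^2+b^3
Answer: 2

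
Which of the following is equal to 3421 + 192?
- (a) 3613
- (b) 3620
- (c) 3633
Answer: a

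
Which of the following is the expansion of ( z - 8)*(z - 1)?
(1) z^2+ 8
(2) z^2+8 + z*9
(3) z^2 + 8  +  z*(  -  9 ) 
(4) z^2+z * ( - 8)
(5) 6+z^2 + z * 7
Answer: 3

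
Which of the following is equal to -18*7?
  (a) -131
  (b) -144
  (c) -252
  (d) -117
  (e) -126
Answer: e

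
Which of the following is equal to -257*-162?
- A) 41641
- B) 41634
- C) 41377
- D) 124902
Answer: B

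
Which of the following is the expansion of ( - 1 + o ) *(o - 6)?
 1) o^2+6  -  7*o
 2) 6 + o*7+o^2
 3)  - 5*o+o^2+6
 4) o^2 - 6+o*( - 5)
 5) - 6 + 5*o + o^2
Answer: 1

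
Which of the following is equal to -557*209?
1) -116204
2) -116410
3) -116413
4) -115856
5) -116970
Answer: 3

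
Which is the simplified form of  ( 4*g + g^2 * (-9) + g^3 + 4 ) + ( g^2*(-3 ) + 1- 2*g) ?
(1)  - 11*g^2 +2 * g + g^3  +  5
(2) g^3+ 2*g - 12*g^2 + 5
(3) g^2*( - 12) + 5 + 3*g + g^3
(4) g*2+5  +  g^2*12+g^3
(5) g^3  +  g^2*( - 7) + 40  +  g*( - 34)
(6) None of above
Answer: 2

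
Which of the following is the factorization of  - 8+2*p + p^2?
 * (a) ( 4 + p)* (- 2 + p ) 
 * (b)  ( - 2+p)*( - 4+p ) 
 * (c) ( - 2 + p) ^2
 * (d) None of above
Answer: a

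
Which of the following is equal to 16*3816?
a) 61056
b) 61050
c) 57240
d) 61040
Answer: a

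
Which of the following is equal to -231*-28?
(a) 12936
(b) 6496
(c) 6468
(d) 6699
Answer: c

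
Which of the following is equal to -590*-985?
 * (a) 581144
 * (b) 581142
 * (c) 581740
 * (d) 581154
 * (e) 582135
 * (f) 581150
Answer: f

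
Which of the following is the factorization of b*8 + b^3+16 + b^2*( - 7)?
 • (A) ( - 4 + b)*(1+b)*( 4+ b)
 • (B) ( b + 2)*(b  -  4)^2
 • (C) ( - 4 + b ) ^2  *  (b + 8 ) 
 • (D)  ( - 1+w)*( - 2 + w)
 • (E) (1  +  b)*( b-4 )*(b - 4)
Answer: E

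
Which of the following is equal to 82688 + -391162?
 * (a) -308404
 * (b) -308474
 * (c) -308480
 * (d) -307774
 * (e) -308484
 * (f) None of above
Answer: b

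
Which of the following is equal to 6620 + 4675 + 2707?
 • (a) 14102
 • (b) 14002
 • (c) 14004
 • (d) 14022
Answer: b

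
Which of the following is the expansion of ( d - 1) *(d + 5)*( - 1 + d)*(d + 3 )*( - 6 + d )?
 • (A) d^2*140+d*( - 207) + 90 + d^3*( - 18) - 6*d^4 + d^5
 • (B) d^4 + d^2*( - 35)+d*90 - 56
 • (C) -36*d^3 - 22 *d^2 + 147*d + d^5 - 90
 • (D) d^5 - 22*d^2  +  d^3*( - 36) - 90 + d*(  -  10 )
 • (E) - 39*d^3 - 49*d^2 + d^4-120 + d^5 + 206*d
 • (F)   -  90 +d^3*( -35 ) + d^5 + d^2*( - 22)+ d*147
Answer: C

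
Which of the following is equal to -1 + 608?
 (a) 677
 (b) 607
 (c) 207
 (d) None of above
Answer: b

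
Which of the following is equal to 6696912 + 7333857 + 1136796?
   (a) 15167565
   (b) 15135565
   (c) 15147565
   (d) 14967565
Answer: a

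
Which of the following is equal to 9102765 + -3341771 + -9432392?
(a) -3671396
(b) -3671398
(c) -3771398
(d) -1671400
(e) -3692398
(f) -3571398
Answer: b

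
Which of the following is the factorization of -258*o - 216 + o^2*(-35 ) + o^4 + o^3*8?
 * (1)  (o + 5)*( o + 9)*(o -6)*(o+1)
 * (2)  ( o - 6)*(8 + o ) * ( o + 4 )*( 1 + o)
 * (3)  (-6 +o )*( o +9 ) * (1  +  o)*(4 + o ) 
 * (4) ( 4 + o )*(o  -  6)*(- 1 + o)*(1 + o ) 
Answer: 3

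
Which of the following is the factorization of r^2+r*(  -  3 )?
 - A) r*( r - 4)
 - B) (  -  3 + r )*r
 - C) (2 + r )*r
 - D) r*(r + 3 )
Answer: B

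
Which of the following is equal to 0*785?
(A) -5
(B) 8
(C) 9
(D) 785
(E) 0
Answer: E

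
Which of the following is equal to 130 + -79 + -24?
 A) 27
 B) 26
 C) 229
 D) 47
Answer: A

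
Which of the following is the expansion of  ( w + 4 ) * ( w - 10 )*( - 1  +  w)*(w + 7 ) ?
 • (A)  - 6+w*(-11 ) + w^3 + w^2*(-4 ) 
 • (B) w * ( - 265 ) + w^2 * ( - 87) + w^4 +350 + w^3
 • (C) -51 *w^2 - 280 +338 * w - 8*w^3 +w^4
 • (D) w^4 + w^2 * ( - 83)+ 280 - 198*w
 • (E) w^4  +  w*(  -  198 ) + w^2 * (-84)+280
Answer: D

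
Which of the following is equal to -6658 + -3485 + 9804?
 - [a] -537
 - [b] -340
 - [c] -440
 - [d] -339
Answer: d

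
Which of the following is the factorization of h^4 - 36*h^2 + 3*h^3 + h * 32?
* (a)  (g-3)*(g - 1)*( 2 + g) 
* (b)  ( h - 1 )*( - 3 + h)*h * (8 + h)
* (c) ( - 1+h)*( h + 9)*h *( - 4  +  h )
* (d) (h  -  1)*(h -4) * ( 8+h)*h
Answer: d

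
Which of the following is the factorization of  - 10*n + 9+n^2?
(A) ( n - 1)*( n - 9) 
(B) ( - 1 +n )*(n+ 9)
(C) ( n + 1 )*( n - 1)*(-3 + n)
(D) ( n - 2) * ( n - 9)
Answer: A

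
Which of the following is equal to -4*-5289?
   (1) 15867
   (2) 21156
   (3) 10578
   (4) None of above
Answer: 2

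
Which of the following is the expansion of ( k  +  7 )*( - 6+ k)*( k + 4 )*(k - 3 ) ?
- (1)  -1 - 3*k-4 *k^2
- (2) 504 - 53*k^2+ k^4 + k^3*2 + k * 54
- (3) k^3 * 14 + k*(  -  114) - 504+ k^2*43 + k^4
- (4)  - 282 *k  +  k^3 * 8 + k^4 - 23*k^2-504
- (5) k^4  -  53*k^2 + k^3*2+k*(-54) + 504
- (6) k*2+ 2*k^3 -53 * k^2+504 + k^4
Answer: 5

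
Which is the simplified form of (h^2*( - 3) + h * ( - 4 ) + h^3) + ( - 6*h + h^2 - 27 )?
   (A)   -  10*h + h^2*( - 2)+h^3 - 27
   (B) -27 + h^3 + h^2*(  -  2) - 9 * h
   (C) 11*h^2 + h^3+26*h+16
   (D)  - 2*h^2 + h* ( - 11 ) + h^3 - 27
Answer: A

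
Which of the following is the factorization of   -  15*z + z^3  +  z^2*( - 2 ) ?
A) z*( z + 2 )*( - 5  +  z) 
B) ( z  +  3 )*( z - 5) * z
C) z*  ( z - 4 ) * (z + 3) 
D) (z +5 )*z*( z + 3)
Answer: B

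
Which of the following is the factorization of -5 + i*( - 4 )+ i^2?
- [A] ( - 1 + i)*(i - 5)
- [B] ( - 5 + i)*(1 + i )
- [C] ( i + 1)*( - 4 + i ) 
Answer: B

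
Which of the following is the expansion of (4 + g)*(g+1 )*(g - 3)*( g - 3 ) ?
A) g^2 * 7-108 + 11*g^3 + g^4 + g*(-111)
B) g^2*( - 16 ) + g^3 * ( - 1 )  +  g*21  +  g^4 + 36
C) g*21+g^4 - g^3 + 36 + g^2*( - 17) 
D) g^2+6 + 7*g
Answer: C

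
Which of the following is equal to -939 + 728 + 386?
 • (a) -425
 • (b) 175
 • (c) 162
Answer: b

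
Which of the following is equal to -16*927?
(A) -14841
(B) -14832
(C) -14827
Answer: B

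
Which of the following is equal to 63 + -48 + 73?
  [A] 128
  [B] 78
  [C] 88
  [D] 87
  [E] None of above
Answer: C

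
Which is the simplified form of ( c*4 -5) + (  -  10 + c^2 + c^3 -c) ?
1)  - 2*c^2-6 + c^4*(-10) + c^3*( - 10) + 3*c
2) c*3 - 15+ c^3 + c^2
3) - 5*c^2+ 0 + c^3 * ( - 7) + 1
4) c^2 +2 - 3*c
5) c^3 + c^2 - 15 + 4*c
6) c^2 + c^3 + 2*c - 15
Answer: 2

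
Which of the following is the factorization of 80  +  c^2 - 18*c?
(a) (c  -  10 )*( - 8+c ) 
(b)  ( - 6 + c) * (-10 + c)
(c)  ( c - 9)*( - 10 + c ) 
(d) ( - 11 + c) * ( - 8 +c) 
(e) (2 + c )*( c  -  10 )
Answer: a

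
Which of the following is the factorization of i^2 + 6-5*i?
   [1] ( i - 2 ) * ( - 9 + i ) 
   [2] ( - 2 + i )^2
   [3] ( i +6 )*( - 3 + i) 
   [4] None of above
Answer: 4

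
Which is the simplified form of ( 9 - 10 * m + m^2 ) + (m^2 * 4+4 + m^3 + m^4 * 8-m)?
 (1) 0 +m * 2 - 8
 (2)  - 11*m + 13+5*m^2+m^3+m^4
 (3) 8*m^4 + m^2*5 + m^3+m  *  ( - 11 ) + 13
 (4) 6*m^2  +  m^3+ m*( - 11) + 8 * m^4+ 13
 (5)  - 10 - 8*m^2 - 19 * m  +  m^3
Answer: 3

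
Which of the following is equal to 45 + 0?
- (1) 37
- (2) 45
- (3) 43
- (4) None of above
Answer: 2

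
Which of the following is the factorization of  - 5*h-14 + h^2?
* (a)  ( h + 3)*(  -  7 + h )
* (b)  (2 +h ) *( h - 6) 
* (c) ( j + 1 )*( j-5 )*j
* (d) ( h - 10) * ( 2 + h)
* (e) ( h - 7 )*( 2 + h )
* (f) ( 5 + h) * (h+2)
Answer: e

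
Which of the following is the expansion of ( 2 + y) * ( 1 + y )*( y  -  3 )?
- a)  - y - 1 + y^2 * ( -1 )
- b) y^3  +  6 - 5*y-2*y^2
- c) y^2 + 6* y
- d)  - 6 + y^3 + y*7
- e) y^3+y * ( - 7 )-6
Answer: e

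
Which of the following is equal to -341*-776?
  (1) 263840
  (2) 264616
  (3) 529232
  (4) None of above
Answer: 2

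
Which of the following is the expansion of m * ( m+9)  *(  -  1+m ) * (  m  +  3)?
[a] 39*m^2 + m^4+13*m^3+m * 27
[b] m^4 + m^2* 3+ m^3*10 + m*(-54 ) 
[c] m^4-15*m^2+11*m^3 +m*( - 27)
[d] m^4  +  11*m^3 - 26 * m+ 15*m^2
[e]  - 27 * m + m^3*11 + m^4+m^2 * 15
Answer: e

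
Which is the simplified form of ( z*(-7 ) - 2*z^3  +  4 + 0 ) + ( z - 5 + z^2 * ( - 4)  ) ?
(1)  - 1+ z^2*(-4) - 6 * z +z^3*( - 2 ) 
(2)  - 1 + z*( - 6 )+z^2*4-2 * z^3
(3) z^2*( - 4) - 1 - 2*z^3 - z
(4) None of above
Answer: 1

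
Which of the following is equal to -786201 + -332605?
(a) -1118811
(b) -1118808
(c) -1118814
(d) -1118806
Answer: d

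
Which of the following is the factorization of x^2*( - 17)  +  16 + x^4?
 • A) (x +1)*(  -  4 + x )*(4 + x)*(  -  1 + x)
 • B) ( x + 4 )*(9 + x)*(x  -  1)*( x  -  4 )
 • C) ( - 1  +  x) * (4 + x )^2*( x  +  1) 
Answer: A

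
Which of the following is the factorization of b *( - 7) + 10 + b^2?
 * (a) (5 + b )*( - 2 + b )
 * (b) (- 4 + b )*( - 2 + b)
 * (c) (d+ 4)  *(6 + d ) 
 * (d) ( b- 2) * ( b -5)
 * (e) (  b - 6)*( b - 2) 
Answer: d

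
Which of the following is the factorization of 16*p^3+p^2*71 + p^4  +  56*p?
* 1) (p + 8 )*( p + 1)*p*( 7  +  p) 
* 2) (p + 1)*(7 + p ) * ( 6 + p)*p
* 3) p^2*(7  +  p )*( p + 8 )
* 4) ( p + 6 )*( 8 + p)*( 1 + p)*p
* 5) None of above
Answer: 1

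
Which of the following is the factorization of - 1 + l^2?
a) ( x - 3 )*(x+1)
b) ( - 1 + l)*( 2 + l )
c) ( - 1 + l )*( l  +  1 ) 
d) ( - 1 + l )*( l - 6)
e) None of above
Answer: c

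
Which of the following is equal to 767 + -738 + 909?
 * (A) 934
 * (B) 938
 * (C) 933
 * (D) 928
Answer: B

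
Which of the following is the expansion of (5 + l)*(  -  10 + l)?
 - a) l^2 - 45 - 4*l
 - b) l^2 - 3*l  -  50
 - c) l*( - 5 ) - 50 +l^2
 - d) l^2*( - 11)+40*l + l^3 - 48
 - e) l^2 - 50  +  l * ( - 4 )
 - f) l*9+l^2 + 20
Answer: c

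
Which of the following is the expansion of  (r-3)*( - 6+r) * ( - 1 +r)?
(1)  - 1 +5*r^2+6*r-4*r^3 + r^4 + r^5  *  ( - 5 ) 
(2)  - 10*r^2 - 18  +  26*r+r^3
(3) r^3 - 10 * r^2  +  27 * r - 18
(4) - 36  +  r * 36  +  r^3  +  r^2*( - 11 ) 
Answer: 3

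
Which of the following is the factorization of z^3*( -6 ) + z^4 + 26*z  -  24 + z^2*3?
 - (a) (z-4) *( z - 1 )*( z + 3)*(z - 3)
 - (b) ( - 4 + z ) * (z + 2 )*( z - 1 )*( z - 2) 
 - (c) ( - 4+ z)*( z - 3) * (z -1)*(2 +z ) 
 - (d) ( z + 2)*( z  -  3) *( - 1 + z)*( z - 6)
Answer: c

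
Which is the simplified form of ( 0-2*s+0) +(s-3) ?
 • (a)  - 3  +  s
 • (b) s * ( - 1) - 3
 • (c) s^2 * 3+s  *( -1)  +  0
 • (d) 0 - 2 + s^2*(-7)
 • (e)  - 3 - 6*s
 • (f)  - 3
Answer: b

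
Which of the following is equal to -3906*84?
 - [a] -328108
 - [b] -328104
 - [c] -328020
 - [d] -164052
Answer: b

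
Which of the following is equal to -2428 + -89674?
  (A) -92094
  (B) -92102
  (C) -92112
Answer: B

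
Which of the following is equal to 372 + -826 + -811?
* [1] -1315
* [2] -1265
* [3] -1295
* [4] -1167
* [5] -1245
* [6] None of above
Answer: 2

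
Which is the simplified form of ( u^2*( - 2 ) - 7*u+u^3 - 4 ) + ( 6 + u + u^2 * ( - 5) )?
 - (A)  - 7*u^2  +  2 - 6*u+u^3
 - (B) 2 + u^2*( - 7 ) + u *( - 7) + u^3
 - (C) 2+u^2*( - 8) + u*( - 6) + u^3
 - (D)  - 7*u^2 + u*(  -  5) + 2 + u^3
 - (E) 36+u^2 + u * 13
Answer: A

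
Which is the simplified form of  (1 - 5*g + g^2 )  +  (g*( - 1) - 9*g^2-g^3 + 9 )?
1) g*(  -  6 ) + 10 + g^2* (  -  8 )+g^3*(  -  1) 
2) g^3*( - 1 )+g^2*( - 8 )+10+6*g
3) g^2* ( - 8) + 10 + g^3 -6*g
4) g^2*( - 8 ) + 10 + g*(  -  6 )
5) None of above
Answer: 1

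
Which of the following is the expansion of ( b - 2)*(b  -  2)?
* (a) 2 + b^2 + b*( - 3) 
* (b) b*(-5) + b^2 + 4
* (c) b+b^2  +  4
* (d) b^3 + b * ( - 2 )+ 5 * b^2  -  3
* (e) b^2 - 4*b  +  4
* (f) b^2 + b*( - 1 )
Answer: e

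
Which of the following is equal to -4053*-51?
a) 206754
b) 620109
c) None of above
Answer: c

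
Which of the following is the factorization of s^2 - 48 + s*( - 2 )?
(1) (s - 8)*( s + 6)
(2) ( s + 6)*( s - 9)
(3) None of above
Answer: 1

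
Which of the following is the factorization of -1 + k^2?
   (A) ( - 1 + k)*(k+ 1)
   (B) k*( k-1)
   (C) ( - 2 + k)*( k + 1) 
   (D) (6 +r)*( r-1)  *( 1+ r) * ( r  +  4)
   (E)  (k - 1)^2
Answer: A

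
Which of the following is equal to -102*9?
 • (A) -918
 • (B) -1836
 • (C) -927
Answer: A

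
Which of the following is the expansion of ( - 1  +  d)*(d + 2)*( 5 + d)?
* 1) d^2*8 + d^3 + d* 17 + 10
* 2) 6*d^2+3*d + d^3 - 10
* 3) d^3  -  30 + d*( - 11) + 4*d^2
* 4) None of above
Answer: 2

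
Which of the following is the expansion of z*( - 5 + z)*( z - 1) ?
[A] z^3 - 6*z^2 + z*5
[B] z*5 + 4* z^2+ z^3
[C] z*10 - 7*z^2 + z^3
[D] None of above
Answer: A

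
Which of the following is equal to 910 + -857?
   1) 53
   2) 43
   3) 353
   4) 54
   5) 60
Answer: 1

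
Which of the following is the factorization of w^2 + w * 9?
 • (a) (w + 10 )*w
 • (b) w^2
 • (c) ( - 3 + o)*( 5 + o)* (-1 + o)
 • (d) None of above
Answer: d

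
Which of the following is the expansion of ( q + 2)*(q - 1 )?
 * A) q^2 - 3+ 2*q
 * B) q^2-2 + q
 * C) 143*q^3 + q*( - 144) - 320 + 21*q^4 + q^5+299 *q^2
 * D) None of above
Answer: B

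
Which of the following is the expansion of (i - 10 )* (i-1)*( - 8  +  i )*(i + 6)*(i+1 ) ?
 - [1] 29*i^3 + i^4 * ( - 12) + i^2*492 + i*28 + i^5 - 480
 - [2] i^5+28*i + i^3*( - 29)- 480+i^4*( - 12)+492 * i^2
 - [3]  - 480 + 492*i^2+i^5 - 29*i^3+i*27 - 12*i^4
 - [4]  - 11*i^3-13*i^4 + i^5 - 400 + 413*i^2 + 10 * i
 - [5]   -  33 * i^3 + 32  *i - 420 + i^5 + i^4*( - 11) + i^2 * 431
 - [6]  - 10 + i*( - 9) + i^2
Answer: 2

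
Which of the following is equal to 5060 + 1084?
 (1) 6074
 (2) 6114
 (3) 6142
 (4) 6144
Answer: 4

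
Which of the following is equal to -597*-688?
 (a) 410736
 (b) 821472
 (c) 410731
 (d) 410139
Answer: a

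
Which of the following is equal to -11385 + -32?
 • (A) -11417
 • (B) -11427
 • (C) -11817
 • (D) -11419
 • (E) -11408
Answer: A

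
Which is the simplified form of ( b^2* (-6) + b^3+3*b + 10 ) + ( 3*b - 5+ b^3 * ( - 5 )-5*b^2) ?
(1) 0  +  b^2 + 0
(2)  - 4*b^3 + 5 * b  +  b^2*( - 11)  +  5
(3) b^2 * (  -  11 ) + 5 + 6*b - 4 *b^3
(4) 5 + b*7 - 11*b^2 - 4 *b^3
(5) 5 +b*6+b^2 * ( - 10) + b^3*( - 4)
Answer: 3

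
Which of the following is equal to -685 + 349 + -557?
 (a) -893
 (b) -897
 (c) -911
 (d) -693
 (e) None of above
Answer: a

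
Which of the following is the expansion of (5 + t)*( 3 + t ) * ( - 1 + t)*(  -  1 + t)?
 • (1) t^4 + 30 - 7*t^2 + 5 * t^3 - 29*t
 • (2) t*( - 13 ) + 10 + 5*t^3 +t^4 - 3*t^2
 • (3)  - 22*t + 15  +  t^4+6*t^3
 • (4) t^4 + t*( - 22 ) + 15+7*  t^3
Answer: 3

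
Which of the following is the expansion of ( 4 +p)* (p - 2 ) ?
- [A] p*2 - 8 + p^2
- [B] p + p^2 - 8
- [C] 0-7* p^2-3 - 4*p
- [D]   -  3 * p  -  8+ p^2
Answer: A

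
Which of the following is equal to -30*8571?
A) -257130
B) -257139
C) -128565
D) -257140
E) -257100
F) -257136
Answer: A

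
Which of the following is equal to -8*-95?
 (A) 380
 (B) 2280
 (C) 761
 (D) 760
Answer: D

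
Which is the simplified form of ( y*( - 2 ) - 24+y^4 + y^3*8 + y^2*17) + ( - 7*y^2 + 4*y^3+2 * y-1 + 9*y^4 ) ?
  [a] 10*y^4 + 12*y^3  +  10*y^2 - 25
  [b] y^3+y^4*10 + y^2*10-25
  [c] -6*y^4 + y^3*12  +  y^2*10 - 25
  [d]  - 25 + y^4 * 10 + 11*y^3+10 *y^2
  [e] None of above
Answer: a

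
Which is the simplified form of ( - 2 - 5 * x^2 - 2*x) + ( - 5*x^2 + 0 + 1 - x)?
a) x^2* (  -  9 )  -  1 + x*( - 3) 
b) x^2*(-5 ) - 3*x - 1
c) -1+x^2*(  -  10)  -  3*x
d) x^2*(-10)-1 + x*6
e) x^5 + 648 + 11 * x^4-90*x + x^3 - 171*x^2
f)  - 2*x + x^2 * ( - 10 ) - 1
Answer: c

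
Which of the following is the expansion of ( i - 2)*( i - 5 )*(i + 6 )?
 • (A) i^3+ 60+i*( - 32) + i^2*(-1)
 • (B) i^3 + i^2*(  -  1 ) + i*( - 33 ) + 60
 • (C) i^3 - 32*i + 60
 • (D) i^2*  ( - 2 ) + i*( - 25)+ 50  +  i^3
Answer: A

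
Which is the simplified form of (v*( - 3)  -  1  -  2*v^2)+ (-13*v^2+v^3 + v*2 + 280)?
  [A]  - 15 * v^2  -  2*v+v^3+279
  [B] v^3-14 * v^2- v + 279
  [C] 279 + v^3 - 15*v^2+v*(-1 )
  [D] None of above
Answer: C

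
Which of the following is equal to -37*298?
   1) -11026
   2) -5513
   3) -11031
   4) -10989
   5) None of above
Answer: 1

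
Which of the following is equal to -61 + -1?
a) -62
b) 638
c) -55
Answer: a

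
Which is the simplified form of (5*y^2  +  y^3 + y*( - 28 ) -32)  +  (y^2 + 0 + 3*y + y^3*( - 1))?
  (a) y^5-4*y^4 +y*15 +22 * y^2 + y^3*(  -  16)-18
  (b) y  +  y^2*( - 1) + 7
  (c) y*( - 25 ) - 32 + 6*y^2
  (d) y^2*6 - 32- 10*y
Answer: c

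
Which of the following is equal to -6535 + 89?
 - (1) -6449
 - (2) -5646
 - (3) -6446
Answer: 3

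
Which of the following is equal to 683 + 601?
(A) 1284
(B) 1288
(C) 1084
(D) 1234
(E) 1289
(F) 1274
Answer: A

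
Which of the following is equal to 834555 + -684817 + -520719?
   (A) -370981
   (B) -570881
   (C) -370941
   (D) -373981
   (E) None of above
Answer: A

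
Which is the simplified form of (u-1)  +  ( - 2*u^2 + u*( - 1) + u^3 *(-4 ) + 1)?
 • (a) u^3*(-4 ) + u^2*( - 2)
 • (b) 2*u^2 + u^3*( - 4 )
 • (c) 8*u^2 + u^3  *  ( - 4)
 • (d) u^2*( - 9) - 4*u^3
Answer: a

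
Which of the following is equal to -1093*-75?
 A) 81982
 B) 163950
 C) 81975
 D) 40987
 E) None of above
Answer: C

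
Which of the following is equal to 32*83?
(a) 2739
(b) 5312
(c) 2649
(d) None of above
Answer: d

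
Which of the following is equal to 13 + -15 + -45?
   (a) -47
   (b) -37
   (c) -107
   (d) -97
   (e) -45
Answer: a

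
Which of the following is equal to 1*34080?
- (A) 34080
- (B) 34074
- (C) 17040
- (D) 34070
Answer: A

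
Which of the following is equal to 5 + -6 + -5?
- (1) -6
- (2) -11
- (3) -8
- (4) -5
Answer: 1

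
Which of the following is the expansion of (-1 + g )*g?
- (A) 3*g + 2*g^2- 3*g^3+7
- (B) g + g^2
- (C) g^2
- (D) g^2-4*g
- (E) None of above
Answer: E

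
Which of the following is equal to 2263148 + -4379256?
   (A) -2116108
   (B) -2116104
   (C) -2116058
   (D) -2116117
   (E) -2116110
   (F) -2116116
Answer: A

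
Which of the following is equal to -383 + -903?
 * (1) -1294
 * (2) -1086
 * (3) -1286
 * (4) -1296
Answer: 3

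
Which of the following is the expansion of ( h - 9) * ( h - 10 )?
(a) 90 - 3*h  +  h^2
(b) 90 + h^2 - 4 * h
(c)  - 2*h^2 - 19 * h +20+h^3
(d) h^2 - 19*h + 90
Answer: d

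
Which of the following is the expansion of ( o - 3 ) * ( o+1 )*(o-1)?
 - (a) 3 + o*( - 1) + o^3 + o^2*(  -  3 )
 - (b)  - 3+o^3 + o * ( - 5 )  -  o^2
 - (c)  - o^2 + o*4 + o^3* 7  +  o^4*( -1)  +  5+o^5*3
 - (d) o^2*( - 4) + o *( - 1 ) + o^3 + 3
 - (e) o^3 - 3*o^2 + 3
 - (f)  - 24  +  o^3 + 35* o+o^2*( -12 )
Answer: a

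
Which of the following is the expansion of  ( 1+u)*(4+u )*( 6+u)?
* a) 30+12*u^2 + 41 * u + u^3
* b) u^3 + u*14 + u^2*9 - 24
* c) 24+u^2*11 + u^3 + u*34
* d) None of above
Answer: c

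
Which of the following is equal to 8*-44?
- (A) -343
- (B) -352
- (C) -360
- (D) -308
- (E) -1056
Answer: B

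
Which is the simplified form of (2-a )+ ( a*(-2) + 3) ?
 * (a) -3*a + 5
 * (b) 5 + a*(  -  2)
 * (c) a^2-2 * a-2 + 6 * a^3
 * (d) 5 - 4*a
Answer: a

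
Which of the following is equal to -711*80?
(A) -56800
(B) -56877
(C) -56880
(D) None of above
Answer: C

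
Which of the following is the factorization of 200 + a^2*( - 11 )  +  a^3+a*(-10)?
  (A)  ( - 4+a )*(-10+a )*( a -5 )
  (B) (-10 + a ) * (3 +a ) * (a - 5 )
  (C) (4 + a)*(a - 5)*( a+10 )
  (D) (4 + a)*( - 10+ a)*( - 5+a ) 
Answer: D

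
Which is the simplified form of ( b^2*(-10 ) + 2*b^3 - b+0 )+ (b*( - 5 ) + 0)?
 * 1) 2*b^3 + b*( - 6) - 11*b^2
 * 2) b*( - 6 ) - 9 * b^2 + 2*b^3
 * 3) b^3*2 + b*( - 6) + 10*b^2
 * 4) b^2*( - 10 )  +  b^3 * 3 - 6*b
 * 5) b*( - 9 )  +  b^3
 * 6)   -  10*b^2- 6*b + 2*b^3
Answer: 6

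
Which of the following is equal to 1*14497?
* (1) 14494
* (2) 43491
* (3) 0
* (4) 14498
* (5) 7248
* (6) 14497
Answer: 6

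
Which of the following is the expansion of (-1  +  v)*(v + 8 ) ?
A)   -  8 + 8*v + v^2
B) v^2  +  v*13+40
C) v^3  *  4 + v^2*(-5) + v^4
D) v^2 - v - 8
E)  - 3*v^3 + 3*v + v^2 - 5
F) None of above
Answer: F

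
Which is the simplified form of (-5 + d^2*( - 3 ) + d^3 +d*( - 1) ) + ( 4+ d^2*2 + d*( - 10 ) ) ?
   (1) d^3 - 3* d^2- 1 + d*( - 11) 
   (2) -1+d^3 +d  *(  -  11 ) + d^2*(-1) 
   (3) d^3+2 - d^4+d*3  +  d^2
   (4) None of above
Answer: 2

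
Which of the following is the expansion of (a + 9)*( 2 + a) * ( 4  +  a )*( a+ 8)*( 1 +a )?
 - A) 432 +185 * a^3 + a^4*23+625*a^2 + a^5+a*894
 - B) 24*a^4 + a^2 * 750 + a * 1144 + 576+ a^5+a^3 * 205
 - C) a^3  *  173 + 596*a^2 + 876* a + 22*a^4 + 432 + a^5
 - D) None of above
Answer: B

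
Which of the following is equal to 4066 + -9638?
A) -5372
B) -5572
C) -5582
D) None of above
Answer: B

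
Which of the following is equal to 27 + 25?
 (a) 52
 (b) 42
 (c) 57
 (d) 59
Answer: a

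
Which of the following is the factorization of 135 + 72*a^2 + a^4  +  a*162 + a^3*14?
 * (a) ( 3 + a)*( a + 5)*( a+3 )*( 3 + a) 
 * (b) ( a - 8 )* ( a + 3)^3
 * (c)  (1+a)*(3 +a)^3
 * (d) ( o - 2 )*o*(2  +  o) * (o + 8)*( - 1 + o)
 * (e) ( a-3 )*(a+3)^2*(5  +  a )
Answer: a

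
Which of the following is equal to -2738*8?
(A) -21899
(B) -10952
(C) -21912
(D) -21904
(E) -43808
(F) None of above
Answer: D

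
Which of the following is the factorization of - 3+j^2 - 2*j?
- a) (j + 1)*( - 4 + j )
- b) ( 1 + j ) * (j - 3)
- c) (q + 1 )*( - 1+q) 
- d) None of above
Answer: b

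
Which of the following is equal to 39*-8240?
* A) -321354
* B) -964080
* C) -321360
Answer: C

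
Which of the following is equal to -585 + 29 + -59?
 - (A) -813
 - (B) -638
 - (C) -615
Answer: C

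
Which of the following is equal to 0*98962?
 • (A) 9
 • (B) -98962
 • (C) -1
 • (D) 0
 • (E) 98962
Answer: D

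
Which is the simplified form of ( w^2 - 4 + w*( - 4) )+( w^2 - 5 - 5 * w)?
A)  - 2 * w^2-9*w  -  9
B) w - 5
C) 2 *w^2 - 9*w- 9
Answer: C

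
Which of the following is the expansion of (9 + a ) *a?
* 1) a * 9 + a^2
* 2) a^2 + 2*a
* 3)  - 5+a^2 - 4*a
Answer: 1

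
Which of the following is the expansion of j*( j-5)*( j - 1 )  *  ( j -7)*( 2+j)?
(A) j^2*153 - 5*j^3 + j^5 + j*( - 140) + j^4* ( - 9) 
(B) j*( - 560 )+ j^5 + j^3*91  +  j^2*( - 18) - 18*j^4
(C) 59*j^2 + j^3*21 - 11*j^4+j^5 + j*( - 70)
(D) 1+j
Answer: C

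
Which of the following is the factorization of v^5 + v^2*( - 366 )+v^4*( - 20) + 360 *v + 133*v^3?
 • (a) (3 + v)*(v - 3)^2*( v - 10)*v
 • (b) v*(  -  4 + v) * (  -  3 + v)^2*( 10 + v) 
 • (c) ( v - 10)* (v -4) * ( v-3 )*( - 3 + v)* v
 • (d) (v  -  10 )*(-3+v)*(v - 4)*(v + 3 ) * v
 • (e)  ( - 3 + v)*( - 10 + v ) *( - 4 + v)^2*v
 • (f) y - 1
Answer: c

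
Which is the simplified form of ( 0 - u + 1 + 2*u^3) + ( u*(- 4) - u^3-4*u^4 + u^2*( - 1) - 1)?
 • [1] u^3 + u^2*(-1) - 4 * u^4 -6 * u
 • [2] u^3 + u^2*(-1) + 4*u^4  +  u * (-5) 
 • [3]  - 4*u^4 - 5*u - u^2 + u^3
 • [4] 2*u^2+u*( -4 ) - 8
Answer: 3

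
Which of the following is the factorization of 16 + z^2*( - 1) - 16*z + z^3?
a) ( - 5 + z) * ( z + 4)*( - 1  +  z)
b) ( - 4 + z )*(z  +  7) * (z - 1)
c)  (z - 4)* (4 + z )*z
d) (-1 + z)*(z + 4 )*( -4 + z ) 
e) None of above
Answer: d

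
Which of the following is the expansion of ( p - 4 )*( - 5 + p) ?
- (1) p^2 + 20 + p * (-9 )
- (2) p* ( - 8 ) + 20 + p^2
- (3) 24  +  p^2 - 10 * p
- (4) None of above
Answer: 1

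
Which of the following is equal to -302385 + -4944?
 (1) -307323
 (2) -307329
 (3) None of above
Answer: 2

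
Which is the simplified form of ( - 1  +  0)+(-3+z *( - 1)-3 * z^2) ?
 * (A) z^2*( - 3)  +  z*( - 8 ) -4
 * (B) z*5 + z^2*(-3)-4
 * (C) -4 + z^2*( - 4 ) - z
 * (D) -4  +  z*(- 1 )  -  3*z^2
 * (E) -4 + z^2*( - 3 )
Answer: D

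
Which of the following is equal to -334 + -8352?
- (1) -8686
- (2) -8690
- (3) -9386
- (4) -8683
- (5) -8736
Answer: 1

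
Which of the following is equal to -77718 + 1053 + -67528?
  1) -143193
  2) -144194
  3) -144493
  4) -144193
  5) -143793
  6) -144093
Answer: 4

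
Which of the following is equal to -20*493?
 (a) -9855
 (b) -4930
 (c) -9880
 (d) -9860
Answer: d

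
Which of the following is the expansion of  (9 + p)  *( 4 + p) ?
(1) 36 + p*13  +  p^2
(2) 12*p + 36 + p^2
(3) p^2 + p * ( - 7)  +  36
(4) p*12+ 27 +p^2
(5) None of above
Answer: 1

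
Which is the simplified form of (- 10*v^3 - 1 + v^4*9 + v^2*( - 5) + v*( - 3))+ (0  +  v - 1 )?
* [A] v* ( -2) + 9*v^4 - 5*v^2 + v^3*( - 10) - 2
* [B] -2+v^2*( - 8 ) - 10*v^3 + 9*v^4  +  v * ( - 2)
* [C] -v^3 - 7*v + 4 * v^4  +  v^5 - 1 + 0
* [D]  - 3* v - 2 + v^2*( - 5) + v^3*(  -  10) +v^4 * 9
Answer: A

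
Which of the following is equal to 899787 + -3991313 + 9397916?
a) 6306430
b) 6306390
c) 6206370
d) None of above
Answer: b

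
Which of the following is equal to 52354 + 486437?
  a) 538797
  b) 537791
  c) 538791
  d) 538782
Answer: c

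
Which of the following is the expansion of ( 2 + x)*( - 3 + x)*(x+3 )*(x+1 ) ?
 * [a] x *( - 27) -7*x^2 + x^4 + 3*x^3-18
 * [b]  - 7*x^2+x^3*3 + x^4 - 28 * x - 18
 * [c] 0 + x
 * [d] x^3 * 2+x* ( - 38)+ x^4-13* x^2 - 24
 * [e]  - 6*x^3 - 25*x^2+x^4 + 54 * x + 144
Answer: a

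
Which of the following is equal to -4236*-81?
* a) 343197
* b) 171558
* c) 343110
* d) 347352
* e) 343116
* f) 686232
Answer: e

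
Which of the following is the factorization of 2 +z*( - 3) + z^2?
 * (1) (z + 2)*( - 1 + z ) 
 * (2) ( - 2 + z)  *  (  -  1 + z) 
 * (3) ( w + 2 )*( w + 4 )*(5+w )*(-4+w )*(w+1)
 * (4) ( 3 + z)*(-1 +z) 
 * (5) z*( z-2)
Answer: 2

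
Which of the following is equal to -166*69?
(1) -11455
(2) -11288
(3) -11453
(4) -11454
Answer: 4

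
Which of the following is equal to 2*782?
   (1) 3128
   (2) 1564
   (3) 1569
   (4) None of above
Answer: 2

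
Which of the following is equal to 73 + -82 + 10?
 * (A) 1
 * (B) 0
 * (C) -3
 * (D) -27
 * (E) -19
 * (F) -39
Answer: A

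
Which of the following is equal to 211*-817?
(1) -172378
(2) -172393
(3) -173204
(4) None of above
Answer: 4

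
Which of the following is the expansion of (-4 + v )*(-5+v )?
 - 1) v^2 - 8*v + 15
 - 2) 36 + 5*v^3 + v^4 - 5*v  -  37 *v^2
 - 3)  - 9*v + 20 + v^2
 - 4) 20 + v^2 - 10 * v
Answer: 3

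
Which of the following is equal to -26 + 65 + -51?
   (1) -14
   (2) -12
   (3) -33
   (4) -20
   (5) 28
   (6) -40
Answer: 2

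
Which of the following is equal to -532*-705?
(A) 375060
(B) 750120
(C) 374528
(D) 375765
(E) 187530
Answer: A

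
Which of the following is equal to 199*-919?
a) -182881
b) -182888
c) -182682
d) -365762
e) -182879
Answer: a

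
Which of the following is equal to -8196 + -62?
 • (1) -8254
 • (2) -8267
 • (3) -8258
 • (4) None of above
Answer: 3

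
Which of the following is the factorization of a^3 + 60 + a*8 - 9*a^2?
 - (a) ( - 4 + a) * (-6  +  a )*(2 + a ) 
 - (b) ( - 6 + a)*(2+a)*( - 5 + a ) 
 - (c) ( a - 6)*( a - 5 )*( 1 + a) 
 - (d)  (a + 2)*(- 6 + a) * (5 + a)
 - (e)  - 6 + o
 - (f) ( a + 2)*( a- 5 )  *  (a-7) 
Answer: b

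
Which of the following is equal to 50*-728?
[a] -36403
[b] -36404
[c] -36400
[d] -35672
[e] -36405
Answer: c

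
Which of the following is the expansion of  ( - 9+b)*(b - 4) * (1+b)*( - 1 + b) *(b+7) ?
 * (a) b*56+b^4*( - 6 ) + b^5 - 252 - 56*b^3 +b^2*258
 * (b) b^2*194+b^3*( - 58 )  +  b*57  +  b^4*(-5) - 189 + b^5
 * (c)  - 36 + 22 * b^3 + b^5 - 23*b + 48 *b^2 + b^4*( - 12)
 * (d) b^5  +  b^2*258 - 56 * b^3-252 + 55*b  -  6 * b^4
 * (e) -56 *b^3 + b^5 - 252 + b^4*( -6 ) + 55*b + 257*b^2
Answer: d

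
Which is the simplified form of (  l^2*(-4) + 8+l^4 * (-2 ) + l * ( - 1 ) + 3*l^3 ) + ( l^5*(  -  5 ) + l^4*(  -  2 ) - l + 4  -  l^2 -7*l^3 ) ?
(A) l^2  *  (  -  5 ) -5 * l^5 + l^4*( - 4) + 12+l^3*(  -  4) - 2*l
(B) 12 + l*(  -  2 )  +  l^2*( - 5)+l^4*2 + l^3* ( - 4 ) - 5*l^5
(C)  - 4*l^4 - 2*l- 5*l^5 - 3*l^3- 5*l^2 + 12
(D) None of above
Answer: A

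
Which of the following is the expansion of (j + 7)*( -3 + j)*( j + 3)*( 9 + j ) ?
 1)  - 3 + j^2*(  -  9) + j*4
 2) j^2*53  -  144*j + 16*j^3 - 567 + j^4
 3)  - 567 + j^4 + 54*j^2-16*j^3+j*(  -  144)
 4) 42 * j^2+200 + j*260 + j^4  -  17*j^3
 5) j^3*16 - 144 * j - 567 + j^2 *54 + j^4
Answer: 5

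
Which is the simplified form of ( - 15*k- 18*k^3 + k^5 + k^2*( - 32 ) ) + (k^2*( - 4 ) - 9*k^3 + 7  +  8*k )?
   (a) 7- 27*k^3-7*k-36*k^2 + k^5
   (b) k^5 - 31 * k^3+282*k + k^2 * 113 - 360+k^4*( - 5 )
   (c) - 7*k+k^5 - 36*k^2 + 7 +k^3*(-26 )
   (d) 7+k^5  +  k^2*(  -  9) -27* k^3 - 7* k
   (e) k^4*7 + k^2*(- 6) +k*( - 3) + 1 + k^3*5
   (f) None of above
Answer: a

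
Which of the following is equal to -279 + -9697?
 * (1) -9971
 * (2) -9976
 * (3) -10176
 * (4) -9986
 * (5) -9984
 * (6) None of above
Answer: 2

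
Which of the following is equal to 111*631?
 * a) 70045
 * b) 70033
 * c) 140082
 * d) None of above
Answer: d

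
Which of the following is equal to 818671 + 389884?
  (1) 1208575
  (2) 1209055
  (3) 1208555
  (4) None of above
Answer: 3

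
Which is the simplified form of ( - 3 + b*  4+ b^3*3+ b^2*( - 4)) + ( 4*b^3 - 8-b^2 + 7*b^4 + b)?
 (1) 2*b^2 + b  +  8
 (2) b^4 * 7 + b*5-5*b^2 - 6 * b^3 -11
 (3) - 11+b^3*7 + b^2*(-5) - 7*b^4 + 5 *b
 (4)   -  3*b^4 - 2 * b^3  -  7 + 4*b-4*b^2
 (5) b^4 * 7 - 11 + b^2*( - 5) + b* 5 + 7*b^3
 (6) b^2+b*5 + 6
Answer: 5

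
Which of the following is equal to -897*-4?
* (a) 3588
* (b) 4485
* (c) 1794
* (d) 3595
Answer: a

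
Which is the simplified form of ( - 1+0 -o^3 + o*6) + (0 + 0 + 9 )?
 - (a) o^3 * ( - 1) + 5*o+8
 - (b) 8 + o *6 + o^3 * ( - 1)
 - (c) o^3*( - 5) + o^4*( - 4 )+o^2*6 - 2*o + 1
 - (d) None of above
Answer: b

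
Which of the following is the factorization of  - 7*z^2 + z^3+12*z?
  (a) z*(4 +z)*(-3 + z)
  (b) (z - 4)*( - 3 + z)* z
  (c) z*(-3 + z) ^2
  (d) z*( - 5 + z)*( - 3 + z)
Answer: b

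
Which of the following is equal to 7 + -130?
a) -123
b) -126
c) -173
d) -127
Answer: a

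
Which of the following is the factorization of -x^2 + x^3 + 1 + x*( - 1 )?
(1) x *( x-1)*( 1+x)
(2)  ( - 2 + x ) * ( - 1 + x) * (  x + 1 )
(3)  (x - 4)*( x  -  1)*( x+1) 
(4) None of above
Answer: 4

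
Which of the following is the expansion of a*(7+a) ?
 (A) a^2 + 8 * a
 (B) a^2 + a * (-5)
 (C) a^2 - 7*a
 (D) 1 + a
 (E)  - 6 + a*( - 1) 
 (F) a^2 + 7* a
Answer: F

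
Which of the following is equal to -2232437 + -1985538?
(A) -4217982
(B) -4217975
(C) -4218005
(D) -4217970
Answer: B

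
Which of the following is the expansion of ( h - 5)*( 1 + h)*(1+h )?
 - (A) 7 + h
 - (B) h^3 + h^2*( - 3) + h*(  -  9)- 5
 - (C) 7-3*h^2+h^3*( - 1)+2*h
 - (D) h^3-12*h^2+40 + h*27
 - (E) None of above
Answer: B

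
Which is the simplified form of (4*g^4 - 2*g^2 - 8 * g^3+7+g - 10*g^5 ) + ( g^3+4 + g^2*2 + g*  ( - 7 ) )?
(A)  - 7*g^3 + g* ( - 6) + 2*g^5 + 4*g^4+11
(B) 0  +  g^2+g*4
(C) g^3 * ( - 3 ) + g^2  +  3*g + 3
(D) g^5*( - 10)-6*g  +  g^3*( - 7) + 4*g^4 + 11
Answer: D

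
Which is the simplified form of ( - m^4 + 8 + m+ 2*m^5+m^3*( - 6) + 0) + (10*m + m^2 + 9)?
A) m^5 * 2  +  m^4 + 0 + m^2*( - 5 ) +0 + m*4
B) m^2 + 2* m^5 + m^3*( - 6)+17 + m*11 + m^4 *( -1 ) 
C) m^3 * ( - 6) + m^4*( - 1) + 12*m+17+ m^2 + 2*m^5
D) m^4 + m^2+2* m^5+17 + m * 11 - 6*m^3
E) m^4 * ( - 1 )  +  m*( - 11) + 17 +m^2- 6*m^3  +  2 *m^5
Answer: B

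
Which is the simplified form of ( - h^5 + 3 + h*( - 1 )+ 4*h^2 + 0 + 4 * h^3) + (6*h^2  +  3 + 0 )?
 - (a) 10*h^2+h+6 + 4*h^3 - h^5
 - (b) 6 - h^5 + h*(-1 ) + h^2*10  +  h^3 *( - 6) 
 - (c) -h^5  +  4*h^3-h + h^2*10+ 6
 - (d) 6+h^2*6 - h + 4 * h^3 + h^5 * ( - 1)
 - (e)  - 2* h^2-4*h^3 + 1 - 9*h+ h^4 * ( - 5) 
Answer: c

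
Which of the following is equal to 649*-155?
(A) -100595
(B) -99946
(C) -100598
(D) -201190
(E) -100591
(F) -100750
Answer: A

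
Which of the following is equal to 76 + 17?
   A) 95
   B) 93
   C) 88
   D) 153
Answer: B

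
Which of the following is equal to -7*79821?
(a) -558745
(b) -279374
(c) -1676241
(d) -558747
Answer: d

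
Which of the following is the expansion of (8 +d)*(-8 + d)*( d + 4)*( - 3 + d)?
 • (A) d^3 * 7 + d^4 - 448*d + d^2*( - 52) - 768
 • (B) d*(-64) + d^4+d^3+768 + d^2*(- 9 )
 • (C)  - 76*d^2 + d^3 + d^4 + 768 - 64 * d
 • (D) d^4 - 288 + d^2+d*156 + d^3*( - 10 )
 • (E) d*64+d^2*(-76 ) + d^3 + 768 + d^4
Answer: C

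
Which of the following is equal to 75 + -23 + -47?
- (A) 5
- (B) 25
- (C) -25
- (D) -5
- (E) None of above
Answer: A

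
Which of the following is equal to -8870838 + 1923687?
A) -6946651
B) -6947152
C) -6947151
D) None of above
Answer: C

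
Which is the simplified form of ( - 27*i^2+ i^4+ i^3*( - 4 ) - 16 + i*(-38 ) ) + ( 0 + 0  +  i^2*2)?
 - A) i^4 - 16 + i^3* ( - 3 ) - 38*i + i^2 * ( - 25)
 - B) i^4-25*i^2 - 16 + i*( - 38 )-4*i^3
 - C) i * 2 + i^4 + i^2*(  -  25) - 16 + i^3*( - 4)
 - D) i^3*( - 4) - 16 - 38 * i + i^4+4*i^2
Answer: B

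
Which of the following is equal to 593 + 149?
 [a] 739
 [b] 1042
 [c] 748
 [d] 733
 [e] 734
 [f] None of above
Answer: f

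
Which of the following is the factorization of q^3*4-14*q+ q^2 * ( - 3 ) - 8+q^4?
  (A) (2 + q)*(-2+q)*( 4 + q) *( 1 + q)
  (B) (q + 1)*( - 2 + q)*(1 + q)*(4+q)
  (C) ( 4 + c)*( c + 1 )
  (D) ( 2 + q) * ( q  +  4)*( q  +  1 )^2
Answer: B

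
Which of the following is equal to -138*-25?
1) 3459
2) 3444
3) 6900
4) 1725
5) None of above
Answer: 5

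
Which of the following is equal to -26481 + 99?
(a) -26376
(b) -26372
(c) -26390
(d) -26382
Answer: d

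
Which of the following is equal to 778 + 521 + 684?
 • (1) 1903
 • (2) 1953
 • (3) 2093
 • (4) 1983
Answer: 4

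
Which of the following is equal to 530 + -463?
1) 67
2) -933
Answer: 1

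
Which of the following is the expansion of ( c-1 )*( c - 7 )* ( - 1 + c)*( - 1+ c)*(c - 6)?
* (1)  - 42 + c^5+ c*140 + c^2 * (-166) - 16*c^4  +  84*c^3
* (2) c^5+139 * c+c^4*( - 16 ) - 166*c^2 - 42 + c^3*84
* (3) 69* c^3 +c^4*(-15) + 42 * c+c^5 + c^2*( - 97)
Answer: 2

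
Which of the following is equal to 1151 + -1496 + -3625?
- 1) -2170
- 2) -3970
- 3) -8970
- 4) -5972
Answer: 2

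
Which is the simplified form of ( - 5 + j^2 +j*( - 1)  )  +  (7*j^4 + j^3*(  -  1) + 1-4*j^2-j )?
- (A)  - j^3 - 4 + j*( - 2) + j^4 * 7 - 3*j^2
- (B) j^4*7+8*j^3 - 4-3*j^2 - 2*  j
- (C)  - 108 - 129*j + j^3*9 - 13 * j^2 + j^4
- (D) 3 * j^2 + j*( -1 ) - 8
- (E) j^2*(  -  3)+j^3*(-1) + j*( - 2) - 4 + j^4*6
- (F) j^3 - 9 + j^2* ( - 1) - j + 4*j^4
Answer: A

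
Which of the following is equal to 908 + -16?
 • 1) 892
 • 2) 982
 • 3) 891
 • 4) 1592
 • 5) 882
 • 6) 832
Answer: 1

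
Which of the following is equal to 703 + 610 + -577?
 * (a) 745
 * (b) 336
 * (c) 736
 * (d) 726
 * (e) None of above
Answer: c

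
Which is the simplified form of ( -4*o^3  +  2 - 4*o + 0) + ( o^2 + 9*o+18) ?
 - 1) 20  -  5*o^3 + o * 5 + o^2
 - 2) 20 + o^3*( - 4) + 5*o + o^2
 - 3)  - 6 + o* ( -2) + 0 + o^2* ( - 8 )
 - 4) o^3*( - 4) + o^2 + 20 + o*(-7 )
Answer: 2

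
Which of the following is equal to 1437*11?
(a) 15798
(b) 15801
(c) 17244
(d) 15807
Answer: d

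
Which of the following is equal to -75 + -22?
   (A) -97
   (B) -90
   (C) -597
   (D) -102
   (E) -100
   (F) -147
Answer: A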